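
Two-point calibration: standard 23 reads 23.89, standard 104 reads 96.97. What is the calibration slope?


slope = (y2 - y1) / (x2 - x1)
= (96.97 - 23.89) / (104 - 23)
= 73.0800 / 81
= 0.9022

0.9022


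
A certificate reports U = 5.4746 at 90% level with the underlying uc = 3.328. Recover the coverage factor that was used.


k = U / uc
k = 5.4746 / 3.328
k = 1.645

1.645


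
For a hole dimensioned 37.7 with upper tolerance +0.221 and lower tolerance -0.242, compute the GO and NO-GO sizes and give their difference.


GO = nominal - lower_tol (smallest hole = maximum material condition)
GO = 37.7 - 0.242 = 37.458
NO-GO = nominal + upper_tol (largest hole = least material condition)
NO-GO = 37.7 + 0.221 = 37.921
spread = NO-GO - GO = 37.921 - 37.458 = 0.4630

0.4630


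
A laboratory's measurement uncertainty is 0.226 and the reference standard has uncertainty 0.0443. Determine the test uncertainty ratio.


TUR = u_lab / u_ref
= 0.226 / 0.0443
= 5.1016

5.1016


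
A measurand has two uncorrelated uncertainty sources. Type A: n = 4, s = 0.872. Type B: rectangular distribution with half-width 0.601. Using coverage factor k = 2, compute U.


u_A = s / sqrt(n) = 0.872 / sqrt(4) = 0.436
u_B = half_width / sqrt(3) = 0.601 / sqrt(3) = 0.34698751
uc = sqrt(u_A^2 + u_B^2) = sqrt(0.436^2 + 0.34698751^2) = 0.55722198
U = k * uc = 2 * 0.55722198
U = 1.1144

1.1144


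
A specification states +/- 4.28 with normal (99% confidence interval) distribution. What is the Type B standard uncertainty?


u_B = half_width / 2.576
u_B = 4.28 / 2.576
u_B = 1.6615

1.6615


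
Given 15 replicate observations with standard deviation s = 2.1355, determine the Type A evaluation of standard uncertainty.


u_A = s / sqrt(n)
u_A = 2.1355 / sqrt(15)
u_A = 2.1355 / 3.8729833
u_A = 0.5514

0.5514


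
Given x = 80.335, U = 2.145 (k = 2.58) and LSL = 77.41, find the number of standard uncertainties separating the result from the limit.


u = U / k = 2.145 / 2.58 = 0.83139535
margin = |LSL - x| = |77.41 - 80.335| = 2.925
z = margin / u = 2.925 / 0.83139535
z = 3.5182

3.5182


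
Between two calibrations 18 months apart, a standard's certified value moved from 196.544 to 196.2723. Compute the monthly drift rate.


rate = (v2 - v1) / months
= (196.2723 - 196.544) / 18
= -0.2717 / 18
= -0.0151

-0.0151


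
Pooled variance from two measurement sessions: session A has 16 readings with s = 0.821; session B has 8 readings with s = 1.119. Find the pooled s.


s_p = sqrt(((n1-1)*s1^2 + (n2-1)*s2^2) / (n1+n2-2))
numerator = (16-1)*0.821^2 + (8-1)*1.119^2 = 10.110615 + 8.765127 = 18.875742
denominator = 16 + 8 - 2 = 22
s_p^2 = 18.875742 / 22 = 0.85798827
s_p = sqrt(0.85798827) = 0.9263

0.9263


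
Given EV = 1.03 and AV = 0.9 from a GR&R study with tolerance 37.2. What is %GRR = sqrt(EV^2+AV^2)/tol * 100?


GRR = sqrt(EV^2 + AV^2) = sqrt(1.03^2 + 0.9^2) = 1.3678085
%GRR = GRR / tol * 100 = 1.3678085 / 37.2 * 100
%GRR = 3.6769

3.6769


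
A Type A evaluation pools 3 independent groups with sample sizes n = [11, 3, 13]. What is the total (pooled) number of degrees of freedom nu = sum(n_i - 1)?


nu = sum_i (n_i - 1)
nu = ((11 - 1) + (3 - 1) + (13 - 1))
nu = 10 + 2 + 12
nu = 24

24


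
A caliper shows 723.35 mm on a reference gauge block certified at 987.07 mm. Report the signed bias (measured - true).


Systematic error = measured - true
= 723.35 - 987.07
= -263.7200

-263.7200


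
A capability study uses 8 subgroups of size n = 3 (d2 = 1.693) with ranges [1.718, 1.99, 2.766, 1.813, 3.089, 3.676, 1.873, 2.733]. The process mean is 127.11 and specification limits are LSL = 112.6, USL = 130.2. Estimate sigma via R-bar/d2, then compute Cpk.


R_bar = (1.718 + 1.99 + 2.766 + 1.813 + 3.089 + 3.676 + 1.873 + 2.733) / 8 = 2.45725
sigma = R_bar / d2 = 2.45725 / 1.693 = 1.4514176
Cp = (USL - LSL)/(6*sigma) = (130.2 - 112.6)/(6*1.4514176) = 2.0210
Cpu = (130.2 - 127.11)/(3*1.4514176) = 0.7097
Cpl = (127.11 - 112.6)/(3*1.4514176) = 3.3324
Cpk = min(Cpu, Cpl) = 0.7097

0.7097


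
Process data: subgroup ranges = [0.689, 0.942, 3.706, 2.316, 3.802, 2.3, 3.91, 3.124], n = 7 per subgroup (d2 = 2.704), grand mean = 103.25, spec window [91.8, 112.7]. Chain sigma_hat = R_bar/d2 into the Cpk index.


R_bar = (0.689 + 0.942 + 3.706 + 2.316 + 3.802 + 2.3 + 3.91 + 3.124) / 8 = 2.598625
sigma = R_bar / d2 = 2.598625 / 2.704 = 0.96102996
Cp = (USL - LSL)/(6*sigma) = (112.7 - 91.8)/(6*0.96102996) = 3.6246
Cpu = (112.7 - 103.25)/(3*0.96102996) = 3.2777
Cpl = (103.25 - 91.8)/(3*0.96102996) = 3.9714
Cpk = min(Cpu, Cpl) = 3.2777

3.2777


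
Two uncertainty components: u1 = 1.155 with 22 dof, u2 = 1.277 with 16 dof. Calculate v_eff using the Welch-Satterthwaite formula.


uc = sqrt(u1^2 + u2^2) = sqrt(1.155^2 + 1.277^2) = 1.7218461
v_eff = uc^4 / (u1^4/v1 + u2^4/v2)
= 1.7218461^4 / (1.155^4/22 + 1.277^4/16)
= 8.7897662 / 0.24709676
v_eff = 35.5722

35.5722


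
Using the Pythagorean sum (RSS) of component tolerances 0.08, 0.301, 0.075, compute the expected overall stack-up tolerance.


RSS = sqrt(0.08^2 + 0.301^2 + 0.075^2)
= sqrt(0.102626)
= 0.3204

0.3204


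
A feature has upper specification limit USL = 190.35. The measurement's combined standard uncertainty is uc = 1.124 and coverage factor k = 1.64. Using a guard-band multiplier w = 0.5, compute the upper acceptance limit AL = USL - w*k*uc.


U = k * uc = 1.64 * 1.124 = 1.84336
guard band g = w * U = 0.5 * 1.84336 = 0.92168
AL = USL - g = 190.35 - 0.92168
AL = 189.4283

189.4283


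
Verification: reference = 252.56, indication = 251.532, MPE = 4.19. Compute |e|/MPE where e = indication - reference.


e = indication - reference = 251.532 - 252.56 = -1.0280
|e| = 1.0280
ratio = |e| / MPE = 1.0280 / 4.19
ratio = 0.2453

0.2453


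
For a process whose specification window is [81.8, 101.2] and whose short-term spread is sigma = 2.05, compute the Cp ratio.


Cp = (USL - LSL) / (6 * sigma)
= (101.2 - 81.8) / (6 * 2.05)
= 19.4000 / 12.3000
= 1.5772

1.5772


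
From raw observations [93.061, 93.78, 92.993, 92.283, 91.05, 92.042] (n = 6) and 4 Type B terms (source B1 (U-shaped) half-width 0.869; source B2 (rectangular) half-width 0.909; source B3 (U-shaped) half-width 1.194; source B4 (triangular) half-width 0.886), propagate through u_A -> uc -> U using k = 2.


mean = (93.061 + 93.78 + 92.993 + 92.283 + 91.05 + 92.042) / 6 = 92.53483333
s = sqrt(sum((x - mean)^2)/(n-1)) = 0.95375498
u_A = s / sqrt(n) = 0.95375498 / sqrt(6) = 0.38936884
u_B1 = 0.869 / sqrt(2) = 0.61447579
u_B2 = 0.909 / sqrt(3) = 0.52481139
u_B3 = 1.194 / sqrt(2) = 0.8442855
u_B4 = 0.886 / sqrt(6) = 0.36170799
uc = sqrt(0.38936884^2 + 0.61447579^2 + 0.52481139^2 + 0.8442855^2 + 0.36170799^2) = 1.2838482
U = k * uc = 2 * 1.2838482
U = 2.5677

2.5677


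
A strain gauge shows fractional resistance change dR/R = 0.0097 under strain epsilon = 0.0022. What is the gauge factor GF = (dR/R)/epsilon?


GF = (dR/R) / epsilon
= 0.0097 / 0.0022
= 4.4091

4.4091


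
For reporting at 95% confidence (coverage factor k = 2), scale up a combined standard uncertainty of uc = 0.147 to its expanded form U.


U = k * uc
U = 2 * 0.147
U = 0.2940

0.2940


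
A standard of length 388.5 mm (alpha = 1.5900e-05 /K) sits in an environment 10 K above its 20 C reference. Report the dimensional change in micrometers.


dL = L * alpha * dT
= 388.5 * 1.5900e-05 * 10
= 0.0617715 mm
dL_um = 0.0617715 * 1000 = 61.7715 um

61.7715


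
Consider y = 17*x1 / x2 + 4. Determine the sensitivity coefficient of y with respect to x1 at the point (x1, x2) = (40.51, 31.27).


y = 17*x1 / x2 + 4
dy/dx1 = 17/x2
Evaluate at x2 = 31.27: c1 = 17 / 31.27
c1 = 0.5437

0.5437


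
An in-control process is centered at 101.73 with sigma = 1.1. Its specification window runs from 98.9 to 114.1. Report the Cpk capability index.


Cpu = (USL - mean) / (3*sigma) = (114.1 - 101.73) / (3*1.1) = 3.7485
Cpl = (mean - LSL) / (3*sigma) = (101.73 - 98.9) / (3*1.1) = 0.8576
Cpk = min(Cpu, Cpl) = 0.8576

0.8576


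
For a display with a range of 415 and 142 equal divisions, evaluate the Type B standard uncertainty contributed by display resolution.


resolution = range / divisions
resolution = 415 / 142 = 2.9225352
u_res = resolution / (2*sqrt(3))
u_res = 2.9225352 / 3.4641016
u_res = 0.8437

0.8437


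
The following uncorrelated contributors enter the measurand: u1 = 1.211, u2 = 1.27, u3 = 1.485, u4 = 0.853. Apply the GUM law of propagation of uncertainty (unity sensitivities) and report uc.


uc = sqrt(1.211^2 + 1.27^2 + 1.485^2 + 0.853^2)
uc = sqrt(6.012255)
uc = 2.4520

2.4520


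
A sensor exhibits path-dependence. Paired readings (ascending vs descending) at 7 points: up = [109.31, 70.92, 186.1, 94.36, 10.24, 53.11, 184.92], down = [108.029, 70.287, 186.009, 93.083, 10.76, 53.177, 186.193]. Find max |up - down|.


|109.31 - 108.029| = 1.2810
|70.92 - 70.287| = 0.6330
|186.1 - 186.009| = 0.0910
|94.36 - 93.083| = 1.2770
|10.24 - 10.76| = 0.5200
|53.11 - 53.177| = 0.0670
|184.92 - 186.193| = 1.2730
hysteresis = max(diffs) = 1.2810

1.2810


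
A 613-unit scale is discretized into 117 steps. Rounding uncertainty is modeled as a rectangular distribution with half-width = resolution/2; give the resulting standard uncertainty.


resolution = range / divisions
resolution = 613 / 117 = 5.2393162
u_res = resolution / (2*sqrt(3))
u_res = 5.2393162 / 3.4641016
u_res = 1.5125

1.5125


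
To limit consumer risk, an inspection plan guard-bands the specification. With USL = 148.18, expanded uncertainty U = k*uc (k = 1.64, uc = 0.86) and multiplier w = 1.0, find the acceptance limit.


U = k * uc = 1.64 * 0.86 = 1.4104
guard band g = w * U = 1.0 * 1.4104 = 1.4104
AL = USL - g = 148.18 - 1.4104
AL = 146.7696

146.7696


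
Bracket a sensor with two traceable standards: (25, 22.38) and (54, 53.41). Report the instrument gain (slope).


slope = (y2 - y1) / (x2 - x1)
= (53.41 - 22.38) / (54 - 25)
= 31.0300 / 29
= 1.0700

1.0700


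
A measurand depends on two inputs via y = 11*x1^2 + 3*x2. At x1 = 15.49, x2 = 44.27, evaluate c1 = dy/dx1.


y = 11*x1^2 + 3*x2
dy/dx1 = 2*11*x1
Evaluate at x1 = 15.49: c1 = 22 * 15.49
c1 = 340.7800

340.7800


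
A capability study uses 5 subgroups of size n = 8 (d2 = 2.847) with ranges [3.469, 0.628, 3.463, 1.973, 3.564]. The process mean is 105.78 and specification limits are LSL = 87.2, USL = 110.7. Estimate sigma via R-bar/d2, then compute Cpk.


R_bar = (3.469 + 0.628 + 3.463 + 1.973 + 3.564) / 5 = 2.6194
sigma = R_bar / d2 = 2.6194 / 2.847 = 0.9200562
Cp = (USL - LSL)/(6*sigma) = (110.7 - 87.2)/(6*0.9200562) = 4.2570
Cpu = (110.7 - 105.78)/(3*0.9200562) = 1.7825
Cpl = (105.78 - 87.2)/(3*0.9200562) = 6.7315
Cpk = min(Cpu, Cpl) = 1.7825

1.7825


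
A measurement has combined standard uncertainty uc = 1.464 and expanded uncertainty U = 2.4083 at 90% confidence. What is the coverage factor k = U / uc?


k = U / uc
k = 2.4083 / 1.464
k = 1.645

1.645


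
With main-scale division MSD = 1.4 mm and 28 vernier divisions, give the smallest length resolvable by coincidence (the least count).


LC = MSD / n_div
= 1.4 / 28
= 0.0500

0.0500


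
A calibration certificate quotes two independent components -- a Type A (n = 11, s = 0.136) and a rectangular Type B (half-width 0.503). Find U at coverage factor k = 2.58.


u_A = s / sqrt(n) = 0.136 / sqrt(11) = 0.041005543
u_B = half_width / sqrt(3) = 0.503 / sqrt(3) = 0.29040719
uc = sqrt(u_A^2 + u_B^2) = sqrt(0.041005543^2 + 0.29040719^2) = 0.2932879
U = k * uc = 2.58 * 0.2932879
U = 0.7567

0.7567


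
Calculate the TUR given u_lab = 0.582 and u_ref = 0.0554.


TUR = u_lab / u_ref
= 0.582 / 0.0554
= 10.5054

10.5054


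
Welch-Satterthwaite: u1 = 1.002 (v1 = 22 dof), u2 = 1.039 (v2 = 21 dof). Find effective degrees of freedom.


uc = sqrt(u1^2 + u2^2) = sqrt(1.002^2 + 1.039^2) = 1.4434421
v_eff = uc^4 / (u1^4/v1 + u2^4/v2)
= 1.4434421^4 / (1.002^4/22 + 1.039^4/21)
= 4.3410768 / 0.10131287
v_eff = 42.8482

42.8482


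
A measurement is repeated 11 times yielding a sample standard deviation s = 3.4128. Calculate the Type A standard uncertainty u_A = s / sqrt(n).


u_A = s / sqrt(n)
u_A = 3.4128 / sqrt(11)
u_A = 3.4128 / 3.3166248
u_A = 1.0290

1.0290


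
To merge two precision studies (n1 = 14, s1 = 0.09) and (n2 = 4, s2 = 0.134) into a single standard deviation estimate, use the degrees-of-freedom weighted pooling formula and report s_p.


s_p = sqrt(((n1-1)*s1^2 + (n2-1)*s2^2) / (n1+n2-2))
numerator = (14-1)*0.09^2 + (4-1)*0.134^2 = 0.1053 + 0.053868 = 0.159168
denominator = 14 + 4 - 2 = 16
s_p^2 = 0.159168 / 16 = 0.009948
s_p = sqrt(0.009948) = 0.0997

0.0997


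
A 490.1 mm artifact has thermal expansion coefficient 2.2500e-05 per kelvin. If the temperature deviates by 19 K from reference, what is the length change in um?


dL = L * alpha * dT
= 490.1 * 2.2500e-05 * 19
= 0.2095178 mm
dL_um = 0.2095178 * 1000 = 209.5178 um

209.5178


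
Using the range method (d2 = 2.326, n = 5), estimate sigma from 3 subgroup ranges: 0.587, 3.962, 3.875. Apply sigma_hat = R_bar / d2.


R_bar = (0.587 + 3.962 + 3.875) / 3
R_bar = 8.424 / 3 = 2.808
sigma_hat = R_bar / d2 = 2.808 / 2.326 = 1.2072

1.2072


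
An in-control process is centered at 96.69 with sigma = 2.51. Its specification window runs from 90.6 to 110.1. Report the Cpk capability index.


Cpu = (USL - mean) / (3*sigma) = (110.1 - 96.69) / (3*2.51) = 1.7809
Cpl = (mean - LSL) / (3*sigma) = (96.69 - 90.6) / (3*2.51) = 0.8088
Cpk = min(Cpu, Cpl) = 0.8088

0.8088


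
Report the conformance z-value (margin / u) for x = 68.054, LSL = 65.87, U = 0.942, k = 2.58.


u = U / k = 0.942 / 2.58 = 0.36511628
margin = |LSL - x| = |65.87 - 68.054| = 2.184
z = margin / u = 2.184 / 0.36511628
z = 5.9817

5.9817


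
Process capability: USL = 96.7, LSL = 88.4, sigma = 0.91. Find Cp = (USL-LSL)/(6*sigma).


Cp = (USL - LSL) / (6 * sigma)
= (96.7 - 88.4) / (6 * 0.91)
= 8.3000 / 5.4600
= 1.5201

1.5201


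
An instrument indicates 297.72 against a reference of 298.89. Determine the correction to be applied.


Correction = standard - reading
= 298.89 - 297.72
= 1.1700

1.1700


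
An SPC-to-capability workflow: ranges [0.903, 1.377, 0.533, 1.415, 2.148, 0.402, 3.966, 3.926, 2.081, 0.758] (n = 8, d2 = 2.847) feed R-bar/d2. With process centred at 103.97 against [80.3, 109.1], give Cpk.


R_bar = (0.903 + 1.377 + 0.533 + 1.415 + 2.148 + 0.402 + 3.966 + 3.926 + 2.081 + 0.758) / 10 = 1.7509
sigma = R_bar / d2 = 1.7509 / 2.847 = 0.61499824
Cp = (USL - LSL)/(6*sigma) = (109.1 - 80.3)/(6*0.61499824) = 7.8049
Cpu = (109.1 - 103.97)/(3*0.61499824) = 2.7805
Cpl = (103.97 - 80.3)/(3*0.61499824) = 12.8293
Cpk = min(Cpu, Cpl) = 2.7805

2.7805


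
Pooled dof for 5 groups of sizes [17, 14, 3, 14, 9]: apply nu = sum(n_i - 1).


nu = sum_i (n_i - 1)
nu = ((17 - 1) + (14 - 1) + (3 - 1) + (14 - 1) + (9 - 1))
nu = 16 + 13 + 2 + 13 + 8
nu = 52

52


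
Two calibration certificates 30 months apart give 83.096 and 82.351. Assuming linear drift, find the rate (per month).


rate = (v2 - v1) / months
= (82.351 - 83.096) / 30
= -0.7450 / 30
= -0.0248

-0.0248


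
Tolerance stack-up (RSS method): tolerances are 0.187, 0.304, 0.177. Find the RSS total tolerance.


RSS = sqrt(0.187^2 + 0.304^2 + 0.177^2)
= sqrt(0.158714)
= 0.3984

0.3984


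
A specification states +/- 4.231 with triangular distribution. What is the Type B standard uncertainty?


u_B = half_width / sqrt(6)
u_B = 4.231 / 2.4494897
u_B = 1.7273

1.7273


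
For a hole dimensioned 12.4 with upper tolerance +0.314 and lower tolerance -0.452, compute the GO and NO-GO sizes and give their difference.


GO = nominal - lower_tol (smallest hole = maximum material condition)
GO = 12.4 - 0.452 = 11.948
NO-GO = nominal + upper_tol (largest hole = least material condition)
NO-GO = 12.4 + 0.314 = 12.714
spread = NO-GO - GO = 12.714 - 11.948 = 0.7660

0.7660


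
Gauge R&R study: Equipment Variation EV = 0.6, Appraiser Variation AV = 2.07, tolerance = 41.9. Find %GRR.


GRR = sqrt(EV^2 + AV^2) = sqrt(0.6^2 + 2.07^2) = 2.155203
%GRR = GRR / tol * 100 = 2.155203 / 41.9 * 100
%GRR = 5.1437

5.1437


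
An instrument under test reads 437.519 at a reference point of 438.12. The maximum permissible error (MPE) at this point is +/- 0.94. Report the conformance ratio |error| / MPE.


e = indication - reference = 437.519 - 438.12 = -0.6010
|e| = 0.6010
ratio = |e| / MPE = 0.6010 / 0.94
ratio = 0.6394

0.6394


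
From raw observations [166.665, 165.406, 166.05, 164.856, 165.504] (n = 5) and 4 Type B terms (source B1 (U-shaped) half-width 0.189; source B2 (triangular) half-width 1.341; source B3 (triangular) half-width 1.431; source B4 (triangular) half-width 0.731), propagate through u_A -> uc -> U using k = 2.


mean = (166.665 + 165.406 + 166.05 + 164.856 + 165.504) / 5 = 165.6962
s = sqrt(sum((x - mean)^2)/(n-1)) = 0.68753924
u_A = s / sqrt(n) = 0.68753924 / sqrt(5) = 0.3074769
u_B1 = 0.189 / sqrt(2) = 0.13364318
u_B2 = 1.341 / sqrt(6) = 0.54746096
u_B3 = 1.431 / sqrt(6) = 0.5842033
u_B4 = 0.731 / sqrt(6) = 0.2984295
uc = sqrt(0.3074769^2 + 0.13364318^2 + 0.54746096^2 + 0.5842033^2 + 0.2984295^2) = 0.91786149
U = k * uc = 2 * 0.91786149
U = 1.8357

1.8357


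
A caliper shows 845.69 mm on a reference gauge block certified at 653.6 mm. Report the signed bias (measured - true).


Systematic error = measured - true
= 845.69 - 653.6
= 192.0900

192.0900


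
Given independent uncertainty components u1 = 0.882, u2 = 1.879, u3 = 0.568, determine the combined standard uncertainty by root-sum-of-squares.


uc = sqrt(0.882^2 + 1.879^2 + 0.568^2)
uc = sqrt(4.631189)
uc = 2.1520

2.1520


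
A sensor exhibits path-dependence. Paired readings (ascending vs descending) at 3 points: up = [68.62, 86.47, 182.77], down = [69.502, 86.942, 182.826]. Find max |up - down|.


|68.62 - 69.502| = 0.8820
|86.47 - 86.942| = 0.4720
|182.77 - 182.826| = 0.0560
hysteresis = max(diffs) = 0.8820

0.8820


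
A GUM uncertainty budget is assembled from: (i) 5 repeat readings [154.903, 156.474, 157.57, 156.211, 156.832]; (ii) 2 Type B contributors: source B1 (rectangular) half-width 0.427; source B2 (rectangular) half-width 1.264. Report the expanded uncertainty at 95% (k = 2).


mean = (154.903 + 156.474 + 157.57 + 156.211 + 156.832) / 5 = 156.398
s = sqrt(sum((x - mean)^2)/(n-1)) = 0.9795037
u_A = s / sqrt(n) = 0.9795037 / sqrt(5) = 0.43804737
u_B1 = 0.427 / sqrt(3) = 0.24652856
u_B2 = 1.264 / sqrt(3) = 0.72977074
uc = sqrt(0.43804737^2 + 0.24652856^2 + 0.72977074^2) = 0.88613044
U = k * uc = 2 * 0.88613044
U = 1.7723

1.7723


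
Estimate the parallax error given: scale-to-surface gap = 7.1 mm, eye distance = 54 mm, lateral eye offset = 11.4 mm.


error = h * offset / d
= 7.1 * 11.4 / 54
= 1.4989

1.4989


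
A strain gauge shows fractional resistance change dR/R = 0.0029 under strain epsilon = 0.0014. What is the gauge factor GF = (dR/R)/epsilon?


GF = (dR/R) / epsilon
= 0.0029 / 0.0014
= 2.0714

2.0714


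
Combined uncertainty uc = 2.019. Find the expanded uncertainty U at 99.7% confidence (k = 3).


U = k * uc
U = 3 * 2.019
U = 6.0570

6.0570


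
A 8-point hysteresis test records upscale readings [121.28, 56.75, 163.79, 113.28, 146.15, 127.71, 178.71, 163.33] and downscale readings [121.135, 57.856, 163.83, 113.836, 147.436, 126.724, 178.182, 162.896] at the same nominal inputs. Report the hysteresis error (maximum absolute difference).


|121.28 - 121.135| = 0.1450
|56.75 - 57.856| = 1.1060
|163.79 - 163.83| = 0.0400
|113.28 - 113.836| = 0.5560
|146.15 - 147.436| = 1.2860
|127.71 - 126.724| = 0.9860
|178.71 - 178.182| = 0.5280
|163.33 - 162.896| = 0.4340
hysteresis = max(diffs) = 1.2860

1.2860


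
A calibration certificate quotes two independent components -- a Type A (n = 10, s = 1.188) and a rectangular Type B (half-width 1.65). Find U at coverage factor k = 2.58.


u_A = s / sqrt(n) = 1.188 / sqrt(10) = 0.37567859
u_B = half_width / sqrt(3) = 1.65 / sqrt(3) = 0.95262794
uc = sqrt(u_A^2 + u_B^2) = sqrt(0.37567859^2 + 0.95262794^2) = 1.0240285
U = k * uc = 2.58 * 1.0240285
U = 2.6420

2.6420


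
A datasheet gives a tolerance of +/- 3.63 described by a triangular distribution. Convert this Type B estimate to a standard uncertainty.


u_B = half_width / sqrt(6)
u_B = 3.63 / 2.4494897
u_B = 1.4819

1.4819


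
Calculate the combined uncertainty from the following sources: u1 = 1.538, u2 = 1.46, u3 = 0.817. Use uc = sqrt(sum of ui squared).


uc = sqrt(1.538^2 + 1.46^2 + 0.817^2)
uc = sqrt(5.164533)
uc = 2.2726

2.2726


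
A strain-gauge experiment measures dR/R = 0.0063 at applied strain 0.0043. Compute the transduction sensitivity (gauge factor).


GF = (dR/R) / epsilon
= 0.0063 / 0.0043
= 1.4651

1.4651


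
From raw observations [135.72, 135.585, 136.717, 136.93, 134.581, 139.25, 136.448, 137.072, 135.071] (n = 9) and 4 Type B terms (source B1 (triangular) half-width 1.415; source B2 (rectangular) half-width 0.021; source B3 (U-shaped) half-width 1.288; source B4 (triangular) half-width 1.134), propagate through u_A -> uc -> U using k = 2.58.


mean = (135.72 + 135.585 + 136.717 + 136.93 + 134.581 + 139.25 + 136.448 + 137.072 + 135.071) / 9 = 136.3748889
s = sqrt(sum((x - mean)^2)/(n-1)) = 1.3763052
u_A = s / sqrt(n) = 1.3763052 / sqrt(9) = 0.4587684
u_B1 = 1.415 / sqrt(6) = 0.57767133
u_B2 = 0.021 / sqrt(3) = 0.012124356
u_B3 = 1.288 / sqrt(2) = 0.91075353
u_B4 = 1.134 / sqrt(6) = 0.46295356
uc = sqrt(0.4587684^2 + 0.57767133^2 + 0.012124356^2 + 0.91075353^2 + 0.46295356^2) = 1.2602054
U = k * uc = 2.58 * 1.2602054
U = 3.2513

3.2513


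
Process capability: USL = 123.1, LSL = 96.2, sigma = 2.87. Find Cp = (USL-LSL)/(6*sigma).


Cp = (USL - LSL) / (6 * sigma)
= (123.1 - 96.2) / (6 * 2.87)
= 26.9000 / 17.2200
= 1.5621

1.5621


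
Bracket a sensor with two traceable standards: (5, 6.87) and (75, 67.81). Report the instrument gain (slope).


slope = (y2 - y1) / (x2 - x1)
= (67.81 - 6.87) / (75 - 5)
= 60.9400 / 70
= 0.8706

0.8706


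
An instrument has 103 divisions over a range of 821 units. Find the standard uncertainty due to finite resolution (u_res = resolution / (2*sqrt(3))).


resolution = range / divisions
resolution = 821 / 103 = 7.9708738
u_res = resolution / (2*sqrt(3))
u_res = 7.9708738 / 3.4641016
u_res = 2.3010

2.3010


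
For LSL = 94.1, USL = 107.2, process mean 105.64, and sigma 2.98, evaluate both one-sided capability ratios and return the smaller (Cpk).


Cpu = (USL - mean) / (3*sigma) = (107.2 - 105.64) / (3*2.98) = 0.1745
Cpl = (mean - LSL) / (3*sigma) = (105.64 - 94.1) / (3*2.98) = 1.2908
Cpk = min(Cpu, Cpl) = 0.1745

0.1745


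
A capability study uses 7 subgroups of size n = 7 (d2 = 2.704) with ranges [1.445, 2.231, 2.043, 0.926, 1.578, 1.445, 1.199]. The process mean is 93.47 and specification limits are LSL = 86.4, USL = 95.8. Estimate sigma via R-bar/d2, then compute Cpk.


R_bar = (1.445 + 2.231 + 2.043 + 0.926 + 1.578 + 1.445 + 1.199) / 7 = 1.5524286
sigma = R_bar / d2 = 1.5524286 / 2.704 = 0.574123
Cp = (USL - LSL)/(6*sigma) = (95.8 - 86.4)/(6*0.574123) = 2.7288
Cpu = (95.8 - 93.47)/(3*0.574123) = 1.3528
Cpl = (93.47 - 86.4)/(3*0.574123) = 4.1048
Cpk = min(Cpu, Cpl) = 1.3528

1.3528


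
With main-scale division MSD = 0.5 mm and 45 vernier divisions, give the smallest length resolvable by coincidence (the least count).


LC = MSD / n_div
= 0.5 / 45
= 0.0111

0.0111


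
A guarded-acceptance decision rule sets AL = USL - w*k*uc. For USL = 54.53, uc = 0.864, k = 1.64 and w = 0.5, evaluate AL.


U = k * uc = 1.64 * 0.864 = 1.41696
guard band g = w * U = 0.5 * 1.41696 = 0.70848
AL = USL - g = 54.53 - 0.70848
AL = 53.8215

53.8215


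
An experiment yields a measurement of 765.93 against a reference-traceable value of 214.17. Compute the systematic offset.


Systematic error = measured - true
= 765.93 - 214.17
= 551.7600

551.7600


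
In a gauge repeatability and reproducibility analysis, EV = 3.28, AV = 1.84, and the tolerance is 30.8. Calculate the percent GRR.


GRR = sqrt(EV^2 + AV^2) = sqrt(3.28^2 + 1.84^2) = 3.760851
%GRR = GRR / tol * 100 = 3.760851 / 30.8 * 100
%GRR = 12.2106

12.2106


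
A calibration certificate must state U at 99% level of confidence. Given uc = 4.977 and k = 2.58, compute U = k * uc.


U = k * uc
U = 2.58 * 4.977
U = 12.8407

12.8407


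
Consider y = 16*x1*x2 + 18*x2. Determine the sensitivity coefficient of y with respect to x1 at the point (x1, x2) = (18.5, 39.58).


y = 16*x1*x2 + 18*x2
dy/dx1 = 16*x2
Evaluate at x2 = 39.58: c1 = 16 * 39.58
c1 = 633.2800

633.2800


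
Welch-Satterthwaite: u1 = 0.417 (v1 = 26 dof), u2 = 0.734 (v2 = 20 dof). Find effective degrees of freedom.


uc = sqrt(u1^2 + u2^2) = sqrt(0.417^2 + 0.734^2) = 0.84418304
v_eff = uc^4 / (u1^4/v1 + u2^4/v2)
= 0.84418304^4 / (0.417^4/26 + 0.734^4/20)
= 0.5078629 / 0.015675878
v_eff = 32.3977

32.3977


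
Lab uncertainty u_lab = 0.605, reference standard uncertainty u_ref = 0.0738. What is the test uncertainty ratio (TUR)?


TUR = u_lab / u_ref
= 0.605 / 0.0738
= 8.1978

8.1978


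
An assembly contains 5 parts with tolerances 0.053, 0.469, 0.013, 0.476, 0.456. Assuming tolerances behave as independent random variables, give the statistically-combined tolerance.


RSS = sqrt(0.053^2 + 0.469^2 + 0.013^2 + 0.476^2 + 0.456^2)
= sqrt(0.657451)
= 0.8108

0.8108


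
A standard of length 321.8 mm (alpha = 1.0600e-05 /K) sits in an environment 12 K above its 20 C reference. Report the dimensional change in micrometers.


dL = L * alpha * dT
= 321.8 * 1.0600e-05 * 12
= 0.0409330 mm
dL_um = 0.0409330 * 1000 = 40.9330 um

40.9330


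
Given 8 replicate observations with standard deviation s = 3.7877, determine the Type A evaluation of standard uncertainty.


u_A = s / sqrt(n)
u_A = 3.7877 / sqrt(8)
u_A = 3.7877 / 2.8284271
u_A = 1.3392

1.3392


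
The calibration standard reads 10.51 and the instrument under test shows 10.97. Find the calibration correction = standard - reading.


Correction = standard - reading
= 10.51 - 10.97
= -0.4600

-0.4600


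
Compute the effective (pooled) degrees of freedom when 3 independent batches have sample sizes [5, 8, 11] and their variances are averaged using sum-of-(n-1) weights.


nu = sum_i (n_i - 1)
nu = ((5 - 1) + (8 - 1) + (11 - 1))
nu = 4 + 7 + 10
nu = 21

21


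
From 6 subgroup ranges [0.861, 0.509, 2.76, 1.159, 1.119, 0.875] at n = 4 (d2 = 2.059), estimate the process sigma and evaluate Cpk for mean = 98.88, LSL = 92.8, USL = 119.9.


R_bar = (0.861 + 0.509 + 2.76 + 1.159 + 1.119 + 0.875) / 6 = 1.2138333
sigma = R_bar / d2 = 1.2138333 / 2.059 = 0.58952564
Cp = (USL - LSL)/(6*sigma) = (119.9 - 92.8)/(6*0.58952564) = 7.6615
Cpu = (119.9 - 98.88)/(3*0.58952564) = 11.8853
Cpl = (98.88 - 92.8)/(3*0.58952564) = 3.4378
Cpk = min(Cpu, Cpl) = 3.4378

3.4378


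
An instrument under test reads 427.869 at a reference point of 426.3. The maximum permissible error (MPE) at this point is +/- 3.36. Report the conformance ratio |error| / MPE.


e = indication - reference = 427.869 - 426.3 = 1.5690
|e| = 1.5690
ratio = |e| / MPE = 1.5690 / 3.36
ratio = 0.4670

0.4670


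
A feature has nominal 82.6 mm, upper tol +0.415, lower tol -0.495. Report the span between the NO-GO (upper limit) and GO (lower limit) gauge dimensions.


GO = nominal - lower_tol (smallest hole = maximum material condition)
GO = 82.6 - 0.495 = 82.105
NO-GO = nominal + upper_tol (largest hole = least material condition)
NO-GO = 82.6 + 0.415 = 83.015
spread = NO-GO - GO = 83.015 - 82.105 = 0.9100

0.9100


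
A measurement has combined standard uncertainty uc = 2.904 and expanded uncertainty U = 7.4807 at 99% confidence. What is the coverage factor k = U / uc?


k = U / uc
k = 7.4807 / 2.904
k = 2.576

2.576


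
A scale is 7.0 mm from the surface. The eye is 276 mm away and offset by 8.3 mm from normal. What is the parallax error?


error = h * offset / d
= 7.0 * 8.3 / 276
= 0.2105

0.2105


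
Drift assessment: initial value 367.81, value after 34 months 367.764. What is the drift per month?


rate = (v2 - v1) / months
= (367.764 - 367.81) / 34
= -0.0460 / 34
= -0.0014

-0.0014


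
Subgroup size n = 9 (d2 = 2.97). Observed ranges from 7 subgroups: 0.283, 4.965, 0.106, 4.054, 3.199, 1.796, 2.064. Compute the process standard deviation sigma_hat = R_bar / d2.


R_bar = (0.283 + 4.965 + 0.106 + 4.054 + 3.199 + 1.796 + 2.064) / 7
R_bar = 16.467 / 7 = 2.3524286
sigma_hat = R_bar / d2 = 2.3524286 / 2.97 = 0.7921

0.7921


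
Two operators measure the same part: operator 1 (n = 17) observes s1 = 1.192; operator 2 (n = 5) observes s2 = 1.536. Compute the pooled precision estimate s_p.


s_p = sqrt(((n1-1)*s1^2 + (n2-1)*s2^2) / (n1+n2-2))
numerator = (17-1)*1.192^2 + (5-1)*1.536^2 = 22.733824 + 9.437184 = 32.171008
denominator = 17 + 5 - 2 = 20
s_p^2 = 32.171008 / 20 = 1.6085504
s_p = sqrt(1.6085504) = 1.2683

1.2683


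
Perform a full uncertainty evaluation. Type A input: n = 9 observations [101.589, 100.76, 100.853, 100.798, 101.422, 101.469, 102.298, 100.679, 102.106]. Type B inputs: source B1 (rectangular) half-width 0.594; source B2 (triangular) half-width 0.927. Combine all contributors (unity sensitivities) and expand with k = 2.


mean = (101.589 + 100.76 + 100.853 + 100.798 + 101.422 + 101.469 + 102.298 + 100.679 + 102.106) / 9 = 101.3304444
s = sqrt(sum((x - mean)^2)/(n-1)) = 0.60138571
u_A = s / sqrt(n) = 0.60138571 / sqrt(9) = 0.2004619
u_B1 = 0.594 / sqrt(3) = 0.34294606
u_B2 = 0.927 / sqrt(6) = 0.37844617
uc = sqrt(0.2004619^2 + 0.34294606^2 + 0.37844617^2) = 0.54865151
U = k * uc = 2 * 0.54865151
U = 1.0973

1.0973


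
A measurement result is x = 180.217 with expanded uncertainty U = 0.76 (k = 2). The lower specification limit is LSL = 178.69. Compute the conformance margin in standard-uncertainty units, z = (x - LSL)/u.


u = U / k = 0.76 / 2 = 0.38
margin = |LSL - x| = |178.69 - 180.217| = 1.527
z = margin / u = 1.527 / 0.38
z = 4.0184

4.0184


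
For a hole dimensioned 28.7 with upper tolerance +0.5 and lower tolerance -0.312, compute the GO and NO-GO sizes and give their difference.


GO = nominal - lower_tol (smallest hole = maximum material condition)
GO = 28.7 - 0.312 = 28.388
NO-GO = nominal + upper_tol (largest hole = least material condition)
NO-GO = 28.7 + 0.5 = 29.2
spread = NO-GO - GO = 29.2 - 28.388 = 0.8120

0.8120


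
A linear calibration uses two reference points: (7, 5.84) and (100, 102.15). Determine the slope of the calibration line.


slope = (y2 - y1) / (x2 - x1)
= (102.15 - 5.84) / (100 - 7)
= 96.3100 / 93
= 1.0356

1.0356


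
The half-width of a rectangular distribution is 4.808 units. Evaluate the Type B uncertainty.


u_B = half_width / sqrt(3)
u_B = 4.808 / 1.7320508
u_B = 2.7759

2.7759


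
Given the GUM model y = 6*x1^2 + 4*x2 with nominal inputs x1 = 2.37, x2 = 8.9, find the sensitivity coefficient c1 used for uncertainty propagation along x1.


y = 6*x1^2 + 4*x2
dy/dx1 = 2*6*x1
Evaluate at x1 = 2.37: c1 = 12 * 2.37
c1 = 28.4400

28.4400


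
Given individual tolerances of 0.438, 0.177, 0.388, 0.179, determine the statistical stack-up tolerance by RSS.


RSS = sqrt(0.438^2 + 0.177^2 + 0.388^2 + 0.179^2)
= sqrt(0.405758)
= 0.6370

0.6370


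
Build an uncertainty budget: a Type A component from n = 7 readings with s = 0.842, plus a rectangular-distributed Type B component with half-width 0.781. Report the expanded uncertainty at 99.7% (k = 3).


u_A = s / sqrt(n) = 0.842 / sqrt(7) = 0.31824609
u_B = half_width / sqrt(3) = 0.781 / sqrt(3) = 0.45091056
uc = sqrt(u_A^2 + u_B^2) = sqrt(0.31824609^2 + 0.45091056^2) = 0.55190661
U = k * uc = 3 * 0.55190661
U = 1.6557

1.6557


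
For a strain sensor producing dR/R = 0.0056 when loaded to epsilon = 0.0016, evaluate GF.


GF = (dR/R) / epsilon
= 0.0056 / 0.0016
= 3.5000

3.5000


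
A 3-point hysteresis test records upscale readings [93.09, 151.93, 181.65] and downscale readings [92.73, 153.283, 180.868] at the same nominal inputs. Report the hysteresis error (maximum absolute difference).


|93.09 - 92.73| = 0.3600
|151.93 - 153.283| = 1.3530
|181.65 - 180.868| = 0.7820
hysteresis = max(diffs) = 1.3530

1.3530


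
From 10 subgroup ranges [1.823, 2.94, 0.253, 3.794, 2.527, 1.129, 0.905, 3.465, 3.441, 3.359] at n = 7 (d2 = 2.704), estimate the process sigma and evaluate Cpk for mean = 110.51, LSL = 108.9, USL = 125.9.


R_bar = (1.823 + 2.94 + 0.253 + 3.794 + 2.527 + 1.129 + 0.905 + 3.465 + 3.441 + 3.359) / 10 = 2.3636
sigma = R_bar / d2 = 2.3636 / 2.704 = 0.87411243
Cp = (USL - LSL)/(6*sigma) = (125.9 - 108.9)/(6*0.87411243) = 3.2414
Cpu = (125.9 - 110.51)/(3*0.87411243) = 5.8688
Cpl = (110.51 - 108.9)/(3*0.87411243) = 0.6140
Cpk = min(Cpu, Cpl) = 0.6140

0.6140


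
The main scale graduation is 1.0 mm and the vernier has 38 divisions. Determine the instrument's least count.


LC = MSD / n_div
= 1.0 / 38
= 0.0263

0.0263


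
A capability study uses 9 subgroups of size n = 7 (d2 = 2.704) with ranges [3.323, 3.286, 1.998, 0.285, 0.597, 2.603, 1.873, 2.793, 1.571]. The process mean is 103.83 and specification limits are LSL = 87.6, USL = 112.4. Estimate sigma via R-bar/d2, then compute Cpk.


R_bar = (3.323 + 3.286 + 1.998 + 0.285 + 0.597 + 2.603 + 1.873 + 2.793 + 1.571) / 9 = 2.0365556
sigma = R_bar / d2 = 2.0365556 / 2.704 = 0.75316405
Cp = (USL - LSL)/(6*sigma) = (112.4 - 87.6)/(6*0.75316405) = 5.4880
Cpu = (112.4 - 103.83)/(3*0.75316405) = 3.7929
Cpl = (103.83 - 87.6)/(3*0.75316405) = 7.1830
Cpk = min(Cpu, Cpl) = 3.7929

3.7929


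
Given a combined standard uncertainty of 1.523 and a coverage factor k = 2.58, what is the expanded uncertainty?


U = k * uc
U = 2.58 * 1.523
U = 3.9293

3.9293


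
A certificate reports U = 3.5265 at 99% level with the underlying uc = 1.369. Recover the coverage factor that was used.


k = U / uc
k = 3.5265 / 1.369
k = 2.576

2.576


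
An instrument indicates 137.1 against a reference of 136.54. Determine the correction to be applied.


Correction = standard - reading
= 136.54 - 137.1
= -0.5600

-0.5600


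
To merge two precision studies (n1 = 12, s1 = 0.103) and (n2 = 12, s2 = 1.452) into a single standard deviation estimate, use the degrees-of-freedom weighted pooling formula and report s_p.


s_p = sqrt(((n1-1)*s1^2 + (n2-1)*s2^2) / (n1+n2-2))
numerator = (12-1)*0.103^2 + (12-1)*1.452^2 = 0.116699 + 23.191344 = 23.308043
denominator = 12 + 12 - 2 = 22
s_p^2 = 23.308043 / 22 = 1.0594565
s_p = sqrt(1.0594565) = 1.0293

1.0293


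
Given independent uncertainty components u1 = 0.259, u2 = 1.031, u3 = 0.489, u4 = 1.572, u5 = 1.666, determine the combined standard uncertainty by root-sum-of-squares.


uc = sqrt(0.259^2 + 1.031^2 + 0.489^2 + 1.572^2 + 1.666^2)
uc = sqrt(6.615903)
uc = 2.5721

2.5721


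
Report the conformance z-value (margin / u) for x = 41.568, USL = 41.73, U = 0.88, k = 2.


u = U / k = 0.88 / 2 = 0.44
margin = |USL - x| = |41.73 - 41.568| = 0.162
z = margin / u = 0.162 / 0.44
z = 0.3682

0.3682


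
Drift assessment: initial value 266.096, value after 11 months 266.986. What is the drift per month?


rate = (v2 - v1) / months
= (266.986 - 266.096) / 11
= 0.8900 / 11
= 0.0809

0.0809


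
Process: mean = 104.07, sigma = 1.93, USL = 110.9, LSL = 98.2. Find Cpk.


Cpu = (USL - mean) / (3*sigma) = (110.9 - 104.07) / (3*1.93) = 1.1796
Cpl = (mean - LSL) / (3*sigma) = (104.07 - 98.2) / (3*1.93) = 1.0138
Cpk = min(Cpu, Cpl) = 1.0138

1.0138


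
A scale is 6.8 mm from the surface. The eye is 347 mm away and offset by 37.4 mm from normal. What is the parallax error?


error = h * offset / d
= 6.8 * 37.4 / 347
= 0.7329

0.7329


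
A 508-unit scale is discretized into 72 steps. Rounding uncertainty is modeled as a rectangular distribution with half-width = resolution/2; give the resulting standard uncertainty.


resolution = range / divisions
resolution = 508 / 72 = 7.0555556
u_res = resolution / (2*sqrt(3))
u_res = 7.0555556 / 3.4641016
u_res = 2.0368

2.0368


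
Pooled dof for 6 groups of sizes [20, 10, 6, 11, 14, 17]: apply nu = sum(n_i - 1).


nu = sum_i (n_i - 1)
nu = ((20 - 1) + (10 - 1) + (6 - 1) + (11 - 1) + (14 - 1) + (17 - 1))
nu = 19 + 9 + 5 + 10 + 13 + 16
nu = 72

72


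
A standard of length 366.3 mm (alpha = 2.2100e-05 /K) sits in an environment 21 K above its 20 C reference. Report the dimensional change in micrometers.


dL = L * alpha * dT
= 366.3 * 2.2100e-05 * 21
= 0.1699998 mm
dL_um = 0.1699998 * 1000 = 169.9998 um

169.9998


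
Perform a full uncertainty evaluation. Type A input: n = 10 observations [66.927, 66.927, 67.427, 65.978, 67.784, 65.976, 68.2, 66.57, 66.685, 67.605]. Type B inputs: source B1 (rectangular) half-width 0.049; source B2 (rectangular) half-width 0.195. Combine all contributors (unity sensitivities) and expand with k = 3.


mean = (66.927 + 66.927 + 67.427 + 65.978 + 67.784 + 65.976 + 68.2 + 66.57 + 66.685 + 67.605) / 10 = 67.0079
s = sqrt(sum((x - mean)^2)/(n-1)) = 0.74462734
u_A = s / sqrt(n) = 0.74462734 / sqrt(10) = 0.23547184
u_B1 = 0.049 / sqrt(3) = 0.028290163
u_B2 = 0.195 / sqrt(3) = 0.1125833
uc = sqrt(0.23547184^2 + 0.028290163^2 + 0.1125833^2) = 0.26253061
U = k * uc = 3 * 0.26253061
U = 0.7876

0.7876


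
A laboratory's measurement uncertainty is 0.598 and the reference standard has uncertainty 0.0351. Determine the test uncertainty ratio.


TUR = u_lab / u_ref
= 0.598 / 0.0351
= 17.0370

17.0370


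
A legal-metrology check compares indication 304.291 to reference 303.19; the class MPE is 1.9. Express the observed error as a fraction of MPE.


e = indication - reference = 304.291 - 303.19 = 1.1010
|e| = 1.1010
ratio = |e| / MPE = 1.1010 / 1.9
ratio = 0.5795

0.5795


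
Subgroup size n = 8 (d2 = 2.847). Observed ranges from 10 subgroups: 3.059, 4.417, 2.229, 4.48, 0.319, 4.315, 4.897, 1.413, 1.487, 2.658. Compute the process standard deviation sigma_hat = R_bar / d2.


R_bar = (3.059 + 4.417 + 2.229 + 4.48 + 0.319 + 4.315 + 4.897 + 1.413 + 1.487 + 2.658) / 10
R_bar = 29.274 / 10 = 2.9274
sigma_hat = R_bar / d2 = 2.9274 / 2.847 = 1.0282

1.0282


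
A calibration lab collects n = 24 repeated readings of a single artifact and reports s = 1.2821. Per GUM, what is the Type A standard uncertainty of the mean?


u_A = s / sqrt(n)
u_A = 1.2821 / sqrt(24)
u_A = 1.2821 / 4.8989795
u_A = 0.2617

0.2617


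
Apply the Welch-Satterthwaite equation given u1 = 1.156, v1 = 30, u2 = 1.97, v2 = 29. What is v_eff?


uc = sqrt(u1^2 + u2^2) = sqrt(1.156^2 + 1.97^2) = 2.284127
v_eff = uc^4 / (u1^4/v1 + u2^4/v2)
= 2.284127^4 / (1.156^4/30 + 1.97^4/29)
= 27.219553 / 0.57888456
v_eff = 47.0207

47.0207


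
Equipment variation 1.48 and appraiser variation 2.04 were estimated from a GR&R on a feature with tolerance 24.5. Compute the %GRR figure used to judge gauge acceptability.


GRR = sqrt(EV^2 + AV^2) = sqrt(1.48^2 + 2.04^2) = 2.5203174
%GRR = GRR / tol * 100 = 2.5203174 / 24.5 * 100
%GRR = 10.2870

10.2870


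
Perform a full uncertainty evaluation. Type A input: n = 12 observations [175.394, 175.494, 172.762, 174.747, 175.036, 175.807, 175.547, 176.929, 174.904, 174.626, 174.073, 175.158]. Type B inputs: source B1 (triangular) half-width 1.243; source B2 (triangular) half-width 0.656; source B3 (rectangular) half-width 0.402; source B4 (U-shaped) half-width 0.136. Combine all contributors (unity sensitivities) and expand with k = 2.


mean = (175.394 + 175.494 + 172.762 + 174.747 + 175.036 + 175.807 + 175.547 + 176.929 + 174.904 + 174.626 + 174.073 + 175.158) / 12 = 175.03975
s = sqrt(sum((x - mean)^2)/(n-1)) = 1.0072079
u_A = s / sqrt(n) = 1.0072079 / sqrt(12) = 0.29075588
u_B1 = 1.243 / sqrt(6) = 0.50745263
u_B2 = 0.656 / sqrt(6) = 0.26781088
u_B3 = 0.402 / sqrt(3) = 0.23209481
u_B4 = 0.136 / sqrt(2) = 0.096166522
uc = sqrt(0.29075588^2 + 0.50745263^2 + 0.26781088^2 + 0.23209481^2 + 0.096166522^2) = 0.6905692
U = k * uc = 2 * 0.6905692
U = 1.3811

1.3811
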